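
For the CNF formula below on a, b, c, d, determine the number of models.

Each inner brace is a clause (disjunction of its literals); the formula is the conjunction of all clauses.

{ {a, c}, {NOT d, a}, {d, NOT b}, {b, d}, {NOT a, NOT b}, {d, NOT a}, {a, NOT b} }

2

There are 2^4 = 16 truth assignments over (a, b, c, d).
Check each against the 7 clauses (columns in the order a, b, c, d):
  F F F F  ✗ fails (a OR c)
  F F F T  ✗ fails (a OR c)
  F F T F  ✗ fails (b OR d)
  F F T T  ✗ fails (NOT d OR a)
  F T F F  ✗ fails (a OR c)
  F T F T  ✗ fails (a OR c)
  F T T F  ✗ fails (d OR NOT b)
  F T T T  ✗ fails (NOT d OR a)
  T F F F  ✗ fails (b OR d)
  T F F T  ✓ satisfies all
  T F T F  ✗ fails (b OR d)
  T F T T  ✓ satisfies all
  T T F F  ✗ fails (d OR NOT b)
  T T F T  ✗ fails (NOT a OR NOT b)
  T T T F  ✗ fails (d OR NOT b)
  T T T T  ✗ fails (NOT a OR NOT b)
2 of the 16 rows are models.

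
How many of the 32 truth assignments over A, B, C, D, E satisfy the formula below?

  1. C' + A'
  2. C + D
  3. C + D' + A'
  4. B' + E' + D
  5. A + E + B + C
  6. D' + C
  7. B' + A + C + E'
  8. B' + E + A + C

7

There are 2^5 = 32 truth assignments over (A, B, C, D, E).
Split on C. With C = 1, the clauses containing C are satisfied and C' drops from the rest; 7 of the 2^4 = 16 assignments to the other variables satisfy what remains.
With C = 0, by the same count on the reduced clause set, 0 assignments work.
(One model: A=F, B=F, C=T, D=F, E=F.)
Total: 7 + 0 = 7.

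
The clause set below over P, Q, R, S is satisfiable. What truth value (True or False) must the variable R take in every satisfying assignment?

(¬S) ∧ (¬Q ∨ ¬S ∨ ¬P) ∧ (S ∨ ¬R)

False

Suppose R = True.
From the singleton clause (¬S), S = False.
Now (S) is unsatisfied and unit — conflict.
So every satisfying assignment has R = False.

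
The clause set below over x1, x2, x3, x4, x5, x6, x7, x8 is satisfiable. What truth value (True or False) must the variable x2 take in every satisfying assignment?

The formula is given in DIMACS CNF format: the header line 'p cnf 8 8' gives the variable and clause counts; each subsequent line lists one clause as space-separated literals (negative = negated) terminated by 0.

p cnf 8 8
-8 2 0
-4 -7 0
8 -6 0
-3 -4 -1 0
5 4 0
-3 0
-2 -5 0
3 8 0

True

Suppose x2 = False.
From the singleton clause (¬x8), x8 = False.
From the singleton clause (¬x6), x6 = False.
From the singleton clause (¬x3), x3 = False.
But (x3) is also a unit clause — contradiction.
So every satisfying assignment has x2 = True.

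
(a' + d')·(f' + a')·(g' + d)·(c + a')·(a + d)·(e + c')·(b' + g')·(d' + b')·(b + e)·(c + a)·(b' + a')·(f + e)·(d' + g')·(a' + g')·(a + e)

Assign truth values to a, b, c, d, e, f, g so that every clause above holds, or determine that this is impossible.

Branch on a: set a = 0.
(d) alone gives d = 1.
(b') alone gives b = 0.
(e) alone gives e = 1.
(c) alone gives c = 1.
(g') alone gives g = 0.
No clause remains; f is free.

a: 0,  b: 0,  c: 1,  d: 1,  e: 1,  f: 0,  g: 0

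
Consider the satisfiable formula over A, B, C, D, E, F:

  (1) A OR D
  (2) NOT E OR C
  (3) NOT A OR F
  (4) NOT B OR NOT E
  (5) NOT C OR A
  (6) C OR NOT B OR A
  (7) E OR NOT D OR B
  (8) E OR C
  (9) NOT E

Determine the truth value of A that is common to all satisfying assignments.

True

Suppose A = false.
The clause (D) is unit, so D = true.
The clause (NOT C) is unit, so C = false.
The clause (NOT E) is unit, so E = false.
That conflicts with the unit clause (E).
So every satisfying assignment has A = True.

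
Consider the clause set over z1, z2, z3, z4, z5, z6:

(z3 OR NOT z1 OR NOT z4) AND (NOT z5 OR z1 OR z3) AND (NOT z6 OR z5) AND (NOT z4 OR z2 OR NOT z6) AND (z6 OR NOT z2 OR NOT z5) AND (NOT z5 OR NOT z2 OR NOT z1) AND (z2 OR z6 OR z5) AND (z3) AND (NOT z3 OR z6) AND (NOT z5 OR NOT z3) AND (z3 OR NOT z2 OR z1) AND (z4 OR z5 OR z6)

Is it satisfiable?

No, unsatisfiable

Unit clause (z3) forces z3 = true.
Unit clause (z6) forces z6 = true.
Unit clause (z5) forces z5 = true.
That conflicts with the unit clause (NOT z5).
No assignment satisfies every clause.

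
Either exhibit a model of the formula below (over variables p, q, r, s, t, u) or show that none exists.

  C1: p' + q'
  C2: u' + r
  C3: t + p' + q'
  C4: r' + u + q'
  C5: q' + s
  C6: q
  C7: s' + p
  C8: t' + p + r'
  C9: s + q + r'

The clause (q) is unit, so q = 1.
The clause (p') is unit, so p = 0.
The clause (s) is unit, so s = 1.
Now (s') is unsatisfied and unit — conflict.

UNSATISFIABLE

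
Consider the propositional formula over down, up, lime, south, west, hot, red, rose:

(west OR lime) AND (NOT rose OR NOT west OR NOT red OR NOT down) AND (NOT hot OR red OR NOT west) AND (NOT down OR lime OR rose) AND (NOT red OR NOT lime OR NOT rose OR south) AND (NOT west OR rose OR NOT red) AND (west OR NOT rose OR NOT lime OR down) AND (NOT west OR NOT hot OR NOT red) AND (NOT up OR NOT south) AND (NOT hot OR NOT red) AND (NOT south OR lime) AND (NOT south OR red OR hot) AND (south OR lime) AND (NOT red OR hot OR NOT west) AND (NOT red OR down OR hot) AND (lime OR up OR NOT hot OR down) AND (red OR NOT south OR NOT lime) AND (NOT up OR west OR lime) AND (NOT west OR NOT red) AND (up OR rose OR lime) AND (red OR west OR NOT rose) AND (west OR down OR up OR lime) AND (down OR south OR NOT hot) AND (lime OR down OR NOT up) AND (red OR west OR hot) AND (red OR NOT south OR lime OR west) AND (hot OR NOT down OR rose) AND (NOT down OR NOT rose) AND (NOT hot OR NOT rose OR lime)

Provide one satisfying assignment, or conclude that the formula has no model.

Suppose west = true.
From the singleton clause (NOT red), red = false.
From the singleton clause (NOT hot), hot = false.
From the singleton clause (NOT south), south = false.
From the singleton clause (lime), lime = true.
Suppose down = false.
No clause remains; up, rose are free.

down: false, up: true, lime: true, south: false, west: true, hot: false, red: false, rose: false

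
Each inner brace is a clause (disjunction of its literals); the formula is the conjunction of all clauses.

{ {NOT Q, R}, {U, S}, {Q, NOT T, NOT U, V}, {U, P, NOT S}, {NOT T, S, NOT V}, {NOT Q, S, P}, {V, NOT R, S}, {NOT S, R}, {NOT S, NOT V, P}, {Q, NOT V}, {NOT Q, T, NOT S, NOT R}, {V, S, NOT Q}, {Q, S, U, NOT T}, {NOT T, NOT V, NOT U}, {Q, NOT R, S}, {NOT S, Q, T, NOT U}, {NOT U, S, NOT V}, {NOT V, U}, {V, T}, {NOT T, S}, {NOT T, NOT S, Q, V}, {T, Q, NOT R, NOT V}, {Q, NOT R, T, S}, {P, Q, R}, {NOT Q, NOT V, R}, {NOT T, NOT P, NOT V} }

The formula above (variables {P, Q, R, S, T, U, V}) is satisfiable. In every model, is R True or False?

True

Suppose R = false.
From the singleton clause (NOT Q), Q = false.
From the singleton clause (NOT S), S = false.
From the singleton clause (U), U = true.
From the singleton clause (NOT V), V = false.
From the singleton clause (NOT T), T = false.
But (T) is also a unit clause — contradiction.
So every satisfying assignment has R = True.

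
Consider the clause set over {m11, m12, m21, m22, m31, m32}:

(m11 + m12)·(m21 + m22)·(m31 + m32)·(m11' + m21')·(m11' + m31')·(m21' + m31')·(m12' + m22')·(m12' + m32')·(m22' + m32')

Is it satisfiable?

Unsatisfiable

Branch on m11: set m11 = 1.
From the singleton clause (m21'), m21 = 0.
From the singleton clause (m22), m22 = 1.
From the singleton clause (m31'), m31 = 0.
From the singleton clause (m32), m32 = 1.
But (m32') is also a unit clause — contradiction.
So m11 must be the other value — set m11 = 0.
From the singleton clause (m12), m12 = 1.
From the singleton clause (m22'), m22 = 0.
From the singleton clause (m21), m21 = 1.
From the singleton clause (m31'), m31 = 0.
From the singleton clause (m32), m32 = 1.
But (m32') is also a unit clause — contradiction.
Neither m11 = 1 nor m11 = 0 works.
No assignment satisfies every clause.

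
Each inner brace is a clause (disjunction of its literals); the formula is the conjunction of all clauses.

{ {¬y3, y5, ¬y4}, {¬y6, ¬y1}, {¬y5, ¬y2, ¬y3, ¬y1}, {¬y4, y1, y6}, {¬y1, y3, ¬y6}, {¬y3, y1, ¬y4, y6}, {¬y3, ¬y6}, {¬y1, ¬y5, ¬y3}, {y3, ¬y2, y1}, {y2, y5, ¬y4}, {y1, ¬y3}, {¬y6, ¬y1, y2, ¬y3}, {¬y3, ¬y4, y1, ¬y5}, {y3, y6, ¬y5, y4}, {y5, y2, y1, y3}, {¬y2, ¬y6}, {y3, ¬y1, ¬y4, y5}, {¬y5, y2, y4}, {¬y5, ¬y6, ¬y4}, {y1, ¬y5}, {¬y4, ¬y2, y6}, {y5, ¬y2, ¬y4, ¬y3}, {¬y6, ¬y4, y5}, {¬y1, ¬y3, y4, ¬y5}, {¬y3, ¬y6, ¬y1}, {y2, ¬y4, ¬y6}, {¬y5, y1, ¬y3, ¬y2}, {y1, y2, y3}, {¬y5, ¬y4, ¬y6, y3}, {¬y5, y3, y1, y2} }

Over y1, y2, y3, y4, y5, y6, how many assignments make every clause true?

5

There are 2^6 = 64 truth assignments over (y1, y2, y3, y4, y5, y6).
Split on y5. With y5 = True, the clauses containing y5 are satisfied and ¬y5 drops from the rest; 1 of the 2^5 = 32 assignments to the other variables satisfy what remains.
With y5 = False, by the same count on the reduced clause set, 4 assignments work.
Total: 1 + 4 = 5.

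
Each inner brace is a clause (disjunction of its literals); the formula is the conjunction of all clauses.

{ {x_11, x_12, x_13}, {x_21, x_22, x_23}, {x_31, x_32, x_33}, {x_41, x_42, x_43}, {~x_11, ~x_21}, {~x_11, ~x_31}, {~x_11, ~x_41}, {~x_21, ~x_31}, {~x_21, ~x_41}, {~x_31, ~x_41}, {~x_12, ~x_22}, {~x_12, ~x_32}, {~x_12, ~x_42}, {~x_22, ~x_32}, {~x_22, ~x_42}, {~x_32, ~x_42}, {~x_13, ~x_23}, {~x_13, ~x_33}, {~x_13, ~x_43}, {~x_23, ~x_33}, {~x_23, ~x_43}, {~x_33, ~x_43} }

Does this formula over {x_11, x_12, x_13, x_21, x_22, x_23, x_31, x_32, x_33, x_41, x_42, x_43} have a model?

No, unsatisfiable

Suppose x_11 = 0.
Suppose x_12 = 1.
(~x_22) alone gives x_22 = 0.
(~x_32) alone gives x_32 = 0.
(~x_42) alone gives x_42 = 0.
Suppose x_21 = 1.
(~x_31) alone gives x_31 = 0.
(x_33) alone gives x_33 = 1.
(~x_41) alone gives x_41 = 0.
(x_43) alone gives x_43 = 1.
Now (~x_43) is unsatisfied and unit — conflict.
So x_21 must be the other value — set x_21 = 0.
(x_23) alone gives x_23 = 1.
(~x_13) alone gives x_13 = 0.
(~x_33) alone gives x_33 = 0.
(x_31) alone gives x_31 = 1.
(~x_41) alone gives x_41 = 0.
(x_43) alone gives x_43 = 1.
Now (~x_43) is unsatisfied and unit — conflict.
Either choice for x_21 ends in contradiction.
So x_12 must be the other value — set x_12 = 0.
(x_13) alone gives x_13 = 1.
(~x_23) alone gives x_23 = 0.
(~x_33) alone gives x_33 = 0.
(~x_43) alone gives x_43 = 0.
Suppose x_21 = 1.
(~x_31) alone gives x_31 = 0.
(x_32) alone gives x_32 = 1.
(~x_41) alone gives x_41 = 0.
(x_42) alone gives x_42 = 1.
Now (~x_42) is unsatisfied and unit — conflict.
So x_21 must be the other value — set x_21 = 0.
(x_22) alone gives x_22 = 1.
(~x_32) alone gives x_32 = 0.
(x_31) alone gives x_31 = 1.
(~x_41) alone gives x_41 = 0.
(x_42) alone gives x_42 = 1.
Now (~x_42) is unsatisfied and unit — conflict.
Either choice for x_21 ends in contradiction.
Either choice for x_12 ends in contradiction.
So x_11 must be the other value — set x_11 = 1.
(~x_21) alone gives x_21 = 0.
(~x_31) alone gives x_31 = 0.
(~x_41) alone gives x_41 = 0.
Suppose x_22 = 1.
(~x_12) alone gives x_12 = 0.
(~x_32) alone gives x_32 = 0.
(x_33) alone gives x_33 = 1.
(~x_42) alone gives x_42 = 0.
(x_43) alone gives x_43 = 1.
Now (~x_43) is unsatisfied and unit — conflict.
So x_22 must be the other value — set x_22 = 0.
(x_23) alone gives x_23 = 1.
(~x_13) alone gives x_13 = 0.
(~x_33) alone gives x_33 = 0.
(x_32) alone gives x_32 = 1.
(~x_12) alone gives x_12 = 0.
(~x_42) alone gives x_42 = 0.
(x_43) alone gives x_43 = 1.
Now (~x_43) is unsatisfied and unit — conflict.
Either choice for x_22 ends in contradiction.
Either choice for x_11 ends in contradiction.
No assignment satisfies every clause.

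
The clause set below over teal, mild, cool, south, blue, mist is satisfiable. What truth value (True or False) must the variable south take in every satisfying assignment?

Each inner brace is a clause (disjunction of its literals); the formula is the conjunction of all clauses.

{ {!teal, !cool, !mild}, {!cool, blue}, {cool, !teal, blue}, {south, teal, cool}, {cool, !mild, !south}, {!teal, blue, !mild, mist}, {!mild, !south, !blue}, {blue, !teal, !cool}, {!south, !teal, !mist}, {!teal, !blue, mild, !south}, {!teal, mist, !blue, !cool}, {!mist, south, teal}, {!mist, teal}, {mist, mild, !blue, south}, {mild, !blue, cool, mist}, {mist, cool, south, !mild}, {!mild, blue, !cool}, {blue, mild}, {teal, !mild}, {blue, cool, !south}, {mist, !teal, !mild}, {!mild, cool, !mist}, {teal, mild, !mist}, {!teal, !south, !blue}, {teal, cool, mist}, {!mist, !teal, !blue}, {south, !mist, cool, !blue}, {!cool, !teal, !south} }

Suppose south = false.
Branch on cool: set cool = false.
(teal) alone gives teal = true.
(blue) alone gives blue = true.
(!mist) alone gives mist = false.
(mild) alone gives mild = true.
That conflicts with the unit clause (!mild).
So cool must be the other value — set cool = true.
(blue) alone gives blue = true.
Branch on teal: set teal = false.
(!mist) alone gives mist = false.
(mild) alone gives mild = true.
That conflicts with the unit clause (!mild).
So teal must be the other value — set teal = true.
(!mild) alone gives mild = false.
(mist) alone gives mist = true.
That conflicts with the unit clause (!mist).
Both values of teal lead to a conflict.
Both values of cool lead to a conflict.
So every satisfying assignment has south = True.

True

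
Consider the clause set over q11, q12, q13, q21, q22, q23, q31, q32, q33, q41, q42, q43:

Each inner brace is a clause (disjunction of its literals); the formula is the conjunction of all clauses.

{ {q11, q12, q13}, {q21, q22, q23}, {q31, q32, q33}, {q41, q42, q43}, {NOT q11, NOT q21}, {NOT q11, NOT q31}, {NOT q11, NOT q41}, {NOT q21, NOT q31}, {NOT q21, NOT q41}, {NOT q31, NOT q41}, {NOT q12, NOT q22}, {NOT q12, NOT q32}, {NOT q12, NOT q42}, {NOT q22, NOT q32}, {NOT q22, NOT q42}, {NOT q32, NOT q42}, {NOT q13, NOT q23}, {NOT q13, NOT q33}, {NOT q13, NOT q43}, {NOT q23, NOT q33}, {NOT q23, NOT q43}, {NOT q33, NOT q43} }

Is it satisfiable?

Try q11 = false.
Try q12 = true.
Unit clause (NOT q22) forces q22 = false.
Unit clause (NOT q32) forces q32 = false.
Unit clause (NOT q42) forces q42 = false.
Try q21 = true.
Unit clause (NOT q31) forces q31 = false.
Unit clause (q33) forces q33 = true.
Unit clause (NOT q41) forces q41 = false.
Unit clause (q43) forces q43 = true.
Now (NOT q43) is unsatisfied and unit — conflict.
So q21 must be the other value — set q21 = false.
Unit clause (q23) forces q23 = true.
Unit clause (NOT q13) forces q13 = false.
Unit clause (NOT q33) forces q33 = false.
Unit clause (q31) forces q31 = true.
Unit clause (NOT q41) forces q41 = false.
Unit clause (q43) forces q43 = true.
Now (NOT q43) is unsatisfied and unit — conflict.
Neither q21 = true nor q21 = false works.
So q12 must be the other value — set q12 = false.
Unit clause (q13) forces q13 = true.
Unit clause (NOT q23) forces q23 = false.
Unit clause (NOT q33) forces q33 = false.
Unit clause (NOT q43) forces q43 = false.
Try q21 = true.
Unit clause (NOT q31) forces q31 = false.
Unit clause (q32) forces q32 = true.
Unit clause (NOT q41) forces q41 = false.
Unit clause (q42) forces q42 = true.
Now (NOT q42) is unsatisfied and unit — conflict.
So q21 must be the other value — set q21 = false.
Unit clause (q22) forces q22 = true.
Unit clause (NOT q32) forces q32 = false.
Unit clause (q31) forces q31 = true.
Unit clause (NOT q41) forces q41 = false.
Unit clause (q42) forces q42 = true.
Now (NOT q42) is unsatisfied and unit — conflict.
Neither q21 = true nor q21 = false works.
Neither q12 = true nor q12 = false works.
So q11 must be the other value — set q11 = true.
Unit clause (NOT q21) forces q21 = false.
Unit clause (NOT q31) forces q31 = false.
Unit clause (NOT q41) forces q41 = false.
Try q22 = true.
Unit clause (NOT q12) forces q12 = false.
Unit clause (NOT q32) forces q32 = false.
Unit clause (q33) forces q33 = true.
Unit clause (NOT q42) forces q42 = false.
Unit clause (q43) forces q43 = true.
Now (NOT q43) is unsatisfied and unit — conflict.
So q22 must be the other value — set q22 = false.
Unit clause (q23) forces q23 = true.
Unit clause (NOT q13) forces q13 = false.
Unit clause (NOT q33) forces q33 = false.
Unit clause (q32) forces q32 = true.
Unit clause (NOT q12) forces q12 = false.
Unit clause (NOT q42) forces q42 = false.
Unit clause (q43) forces q43 = true.
Now (NOT q43) is unsatisfied and unit — conflict.
Neither q22 = true nor q22 = false works.
Neither q11 = true nor q11 = false works.
No assignment satisfies every clause.

Unsatisfiable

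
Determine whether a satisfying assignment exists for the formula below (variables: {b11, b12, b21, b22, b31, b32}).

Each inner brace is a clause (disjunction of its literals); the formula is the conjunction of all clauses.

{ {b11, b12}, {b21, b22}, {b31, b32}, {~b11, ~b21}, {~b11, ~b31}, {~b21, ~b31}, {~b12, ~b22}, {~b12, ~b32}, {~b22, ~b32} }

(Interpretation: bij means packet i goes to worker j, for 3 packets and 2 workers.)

Branch on b11: set b11 = 1.
(~b21) alone gives b21 = 0.
(b22) alone gives b22 = 1.
(~b31) alone gives b31 = 0.
(b32) alone gives b32 = 1.
But (~b32) is also a unit clause — contradiction.
Backtrack on b11: now try b11 = 0.
(b12) alone gives b12 = 1.
(~b22) alone gives b22 = 0.
(b21) alone gives b21 = 1.
(~b31) alone gives b31 = 0.
(b32) alone gives b32 = 1.
But (~b32) is also a unit clause — contradiction.
Either choice for b11 ends in contradiction.
No assignment satisfies every clause.

No, unsatisfiable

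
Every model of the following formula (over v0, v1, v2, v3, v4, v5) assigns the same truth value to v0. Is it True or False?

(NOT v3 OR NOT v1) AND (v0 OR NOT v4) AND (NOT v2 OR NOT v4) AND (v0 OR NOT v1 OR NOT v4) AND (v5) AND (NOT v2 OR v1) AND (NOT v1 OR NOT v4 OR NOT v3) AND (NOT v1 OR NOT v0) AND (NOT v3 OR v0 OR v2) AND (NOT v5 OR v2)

Suppose v0 = true.
The clause (v5) is unit, so v5 = true.
The clause (NOT v1) is unit, so v1 = false.
The clause (NOT v2) is unit, so v2 = false.
That conflicts with the unit clause (v2).
So every satisfying assignment has v0 = False.

False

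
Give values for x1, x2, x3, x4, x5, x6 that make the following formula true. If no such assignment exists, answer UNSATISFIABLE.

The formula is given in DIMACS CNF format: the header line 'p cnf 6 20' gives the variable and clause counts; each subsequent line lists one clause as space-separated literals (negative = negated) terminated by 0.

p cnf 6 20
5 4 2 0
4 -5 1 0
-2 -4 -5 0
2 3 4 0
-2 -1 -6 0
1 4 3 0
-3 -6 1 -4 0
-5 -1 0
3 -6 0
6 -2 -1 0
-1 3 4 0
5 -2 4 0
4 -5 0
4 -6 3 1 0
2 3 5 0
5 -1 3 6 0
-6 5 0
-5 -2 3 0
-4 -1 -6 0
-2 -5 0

x1: False; x2: False; x3: True; x4: True; x5: False; x6: False

Try x5 = False.
(¬x6) alone gives x6 = False.
Try x4 = True.
Try x2 = False.
(x3) alone gives x3 = True.
No clause remains; x1 is free.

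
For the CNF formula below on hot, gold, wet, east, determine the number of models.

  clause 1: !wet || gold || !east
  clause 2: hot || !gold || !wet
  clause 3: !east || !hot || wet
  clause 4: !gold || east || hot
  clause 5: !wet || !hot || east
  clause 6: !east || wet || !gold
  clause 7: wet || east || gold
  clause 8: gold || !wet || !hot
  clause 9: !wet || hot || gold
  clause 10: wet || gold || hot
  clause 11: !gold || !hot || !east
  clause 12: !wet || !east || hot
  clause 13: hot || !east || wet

There are 2^4 = 16 truth assignments over (hot, gold, wet, east).
Check each against the 13 clauses (columns in the order hot, gold, wet, east):
  F F F F  ✗ fails (wet || east || gold)
  F F F T  ✗ fails (wet || gold || hot)
  F F T F  ✗ fails (!wet || hot || gold)
  F F T T  ✗ fails (!wet || gold || !east)
  F T F F  ✗ fails (!gold || east || hot)
  F T F T  ✗ fails (!east || wet || !gold)
  F T T F  ✗ fails (hot || !gold || !wet)
  F T T T  ✗ fails (hot || !gold || !wet)
  T F F F  ✗ fails (wet || east || gold)
  T F F T  ✗ fails (!east || !hot || wet)
  T F T F  ✗ fails (!wet || !hot || east)
  T F T T  ✗ fails (!wet || gold || !east)
  T T F F  ✓ satisfies all
  T T F T  ✗ fails (!east || !hot || wet)
  T T T F  ✗ fails (!wet || !hot || east)
  T T T T  ✗ fails (!gold || !hot || !east)
1 of the 16 rows is a model.

1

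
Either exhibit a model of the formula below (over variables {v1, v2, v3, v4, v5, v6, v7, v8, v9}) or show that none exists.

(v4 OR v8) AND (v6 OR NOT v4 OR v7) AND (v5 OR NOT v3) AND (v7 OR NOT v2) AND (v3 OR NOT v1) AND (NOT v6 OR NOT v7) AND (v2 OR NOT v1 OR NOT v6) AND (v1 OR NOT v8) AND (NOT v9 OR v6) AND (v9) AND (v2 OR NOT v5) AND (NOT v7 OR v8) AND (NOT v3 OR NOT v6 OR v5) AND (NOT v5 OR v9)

v1: false; v2: false; v3: false; v4: true; v5: false; v6: true; v7: false; v8: false; v9: true

Unit clause (v9) forces v9 = true.
Unit clause (v6) forces v6 = true.
Unit clause (NOT v7) forces v7 = false.
Unit clause (NOT v2) forces v2 = false.
Unit clause (NOT v1) forces v1 = false.
Unit clause (NOT v8) forces v8 = false.
Unit clause (v4) forces v4 = true.
Unit clause (NOT v5) forces v5 = false.
Unit clause (NOT v3) forces v3 = false.
All clauses are satisfied.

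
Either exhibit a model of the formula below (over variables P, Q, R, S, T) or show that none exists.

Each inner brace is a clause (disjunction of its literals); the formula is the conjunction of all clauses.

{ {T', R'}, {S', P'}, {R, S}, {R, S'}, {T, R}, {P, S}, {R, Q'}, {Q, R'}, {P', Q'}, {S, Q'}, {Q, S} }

P ↦ 0; Q ↦ 1; R ↦ 1; S ↦ 1; T ↦ 0

Suppose T = 0.
(R) alone gives R = 1.
(Q) alone gives Q = 1.
(P') alone gives P = 0.
(S) alone gives S = 1.
This assignment satisfies each clause.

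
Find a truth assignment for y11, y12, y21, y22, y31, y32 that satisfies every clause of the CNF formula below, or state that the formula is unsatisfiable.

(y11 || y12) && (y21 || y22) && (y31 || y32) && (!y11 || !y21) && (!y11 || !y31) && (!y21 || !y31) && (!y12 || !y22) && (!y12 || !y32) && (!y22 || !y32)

UNSATISFIABLE

Suppose y11 = true.
(!y21) alone gives y21 = false.
(y22) alone gives y22 = true.
(!y31) alone gives y31 = false.
(y32) alone gives y32 = true.
That conflicts with the unit clause (!y32).
So y11 must be the other value — set y11 = false.
(y12) alone gives y12 = true.
(!y22) alone gives y22 = false.
(y21) alone gives y21 = true.
(!y31) alone gives y31 = false.
(y32) alone gives y32 = true.
That conflicts with the unit clause (!y32).
Both values of y11 lead to a conflict.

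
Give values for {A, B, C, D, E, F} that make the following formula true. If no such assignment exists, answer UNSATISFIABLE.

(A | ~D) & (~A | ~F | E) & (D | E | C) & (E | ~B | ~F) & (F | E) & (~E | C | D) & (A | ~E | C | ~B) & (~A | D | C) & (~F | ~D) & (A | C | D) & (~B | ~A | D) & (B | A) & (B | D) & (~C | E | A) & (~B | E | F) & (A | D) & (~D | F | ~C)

Suppose A = 1.
Suppose F = 0.
The clause (E) is unit, so E = 1.
Suppose C = 0.
The clause (D) is unit, so D = 1.
All clauses hold; B can take either value.

A ↦ 1,  B ↦ 0,  C ↦ 0,  D ↦ 1,  E ↦ 1,  F ↦ 0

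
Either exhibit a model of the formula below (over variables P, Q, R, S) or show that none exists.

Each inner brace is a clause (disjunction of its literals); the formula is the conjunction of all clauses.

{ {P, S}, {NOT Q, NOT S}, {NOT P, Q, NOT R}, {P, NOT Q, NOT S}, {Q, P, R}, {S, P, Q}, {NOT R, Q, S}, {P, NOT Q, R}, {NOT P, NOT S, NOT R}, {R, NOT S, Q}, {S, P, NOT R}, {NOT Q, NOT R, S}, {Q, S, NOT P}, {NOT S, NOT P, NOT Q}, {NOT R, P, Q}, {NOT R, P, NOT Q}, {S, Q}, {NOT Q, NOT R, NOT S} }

P: true; Q: true; R: false; S: false

Try P = true.
Try Q = true.
From the singleton clause (NOT S), S = false.
From the singleton clause (NOT R), R = false.
This assignment satisfies each clause.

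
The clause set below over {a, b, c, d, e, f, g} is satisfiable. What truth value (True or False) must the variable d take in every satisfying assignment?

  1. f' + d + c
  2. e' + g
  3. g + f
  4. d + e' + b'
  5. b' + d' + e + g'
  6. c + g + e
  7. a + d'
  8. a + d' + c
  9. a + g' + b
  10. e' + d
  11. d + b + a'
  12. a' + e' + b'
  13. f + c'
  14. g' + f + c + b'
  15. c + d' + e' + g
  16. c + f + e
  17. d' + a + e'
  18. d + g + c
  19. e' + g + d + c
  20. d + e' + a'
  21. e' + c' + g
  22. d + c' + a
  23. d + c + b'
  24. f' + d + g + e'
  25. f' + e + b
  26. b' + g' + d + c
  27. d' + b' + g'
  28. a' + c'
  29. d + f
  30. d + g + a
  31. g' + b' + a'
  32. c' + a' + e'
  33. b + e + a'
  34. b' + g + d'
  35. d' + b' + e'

True

Suppose d = 0.
From the singleton clause (e'), e = 0.
From the singleton clause (f), f = 1.
From the singleton clause (c), c = 1.
From the singleton clause (a), a = 1.
Now (a') is unsatisfied and unit — conflict.
So every satisfying assignment has d = True.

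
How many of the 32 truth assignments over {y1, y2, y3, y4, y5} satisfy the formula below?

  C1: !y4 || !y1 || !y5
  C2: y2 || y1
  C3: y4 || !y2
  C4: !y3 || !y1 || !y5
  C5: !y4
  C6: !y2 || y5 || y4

There are 2^5 = 32 truth assignments over (y1, y2, y3, y4, y5).
Split on y2. With y2 = true, the clauses containing y2 are satisfied and !y2 drops from the rest; 0 of the 2^4 = 16 assignments to the other variables satisfy what remains.
With y2 = false, by the same count on the reduced clause set, 3 assignments work.
(One model: y1=T, y2=F, y3=F, y4=F, y5=F.)
Total: 0 + 3 = 3.

3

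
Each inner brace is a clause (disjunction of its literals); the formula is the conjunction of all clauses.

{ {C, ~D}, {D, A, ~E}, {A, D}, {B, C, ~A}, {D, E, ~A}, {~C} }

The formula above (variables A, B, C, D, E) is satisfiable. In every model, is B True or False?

Suppose B = 0.
Unit clause (~C) forces C = 0.
Unit clause (~D) forces D = 0.
Unit clause (A) forces A = 1.
That conflicts with the unit clause (~A).
So every satisfying assignment has B = True.

True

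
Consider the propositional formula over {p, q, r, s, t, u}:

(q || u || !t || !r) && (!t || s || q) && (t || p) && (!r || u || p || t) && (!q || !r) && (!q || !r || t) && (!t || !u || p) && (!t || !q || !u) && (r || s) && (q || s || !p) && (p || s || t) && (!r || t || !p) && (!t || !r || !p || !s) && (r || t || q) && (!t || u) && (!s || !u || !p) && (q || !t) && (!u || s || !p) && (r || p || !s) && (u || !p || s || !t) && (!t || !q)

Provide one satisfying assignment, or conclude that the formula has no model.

Suppose t = false.
(p) alone gives p = true.
(!r) alone gives r = false.
(s) alone gives s = true.
(q) alone gives q = true.
(!u) alone gives u = false.
Every clause now holds.

p ↦ true; q ↦ true; r ↦ false; s ↦ true; t ↦ false; u ↦ false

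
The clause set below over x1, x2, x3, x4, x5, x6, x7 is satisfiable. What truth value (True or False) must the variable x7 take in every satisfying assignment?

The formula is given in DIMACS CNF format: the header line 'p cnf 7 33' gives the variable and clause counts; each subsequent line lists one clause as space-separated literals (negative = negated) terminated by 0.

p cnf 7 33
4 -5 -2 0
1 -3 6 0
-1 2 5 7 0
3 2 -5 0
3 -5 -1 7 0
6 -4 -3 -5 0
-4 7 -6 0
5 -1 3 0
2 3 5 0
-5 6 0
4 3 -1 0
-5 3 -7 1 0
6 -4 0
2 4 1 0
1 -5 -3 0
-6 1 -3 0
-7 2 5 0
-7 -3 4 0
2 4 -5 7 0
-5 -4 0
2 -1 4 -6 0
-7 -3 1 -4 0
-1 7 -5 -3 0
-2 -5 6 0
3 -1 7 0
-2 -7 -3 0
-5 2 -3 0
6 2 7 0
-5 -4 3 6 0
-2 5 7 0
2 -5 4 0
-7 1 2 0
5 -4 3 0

True

Suppose x7 = False.
Suppose x4 = False.
Suppose x5 = False.
(¬x2) alone gives x2 = False.
(¬x1) alone gives x1 = False.
But (x1) is also a unit clause — contradiction.
So x5 must be the other value — set x5 = True.
(¬x2) alone gives x2 = False.
But (x2) is also a unit clause — contradiction.
Both values of x5 lead to a conflict.
So x4 must be the other value — set x4 = True.
(¬x6) alone gives x6 = False.
But (x6) is also a unit clause — contradiction.
Both values of x4 lead to a conflict.
So every satisfying assignment has x7 = True.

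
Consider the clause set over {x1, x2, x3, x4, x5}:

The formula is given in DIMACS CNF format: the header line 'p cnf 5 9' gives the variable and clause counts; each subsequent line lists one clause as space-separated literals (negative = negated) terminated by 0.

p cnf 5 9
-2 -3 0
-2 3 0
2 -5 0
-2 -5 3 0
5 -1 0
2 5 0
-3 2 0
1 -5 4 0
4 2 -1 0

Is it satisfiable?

Unsatisfiable

Branch on x2: set x2 = False.
The clause (¬x5) is unit, so x5 = False.
Now (x5) is unsatisfied and unit — conflict.
That branch fails; take x2 = True instead.
The clause (¬x3) is unit, so x3 = False.
Now (x3) is unsatisfied and unit — conflict.
Both values of x2 lead to a conflict.
No assignment satisfies every clause.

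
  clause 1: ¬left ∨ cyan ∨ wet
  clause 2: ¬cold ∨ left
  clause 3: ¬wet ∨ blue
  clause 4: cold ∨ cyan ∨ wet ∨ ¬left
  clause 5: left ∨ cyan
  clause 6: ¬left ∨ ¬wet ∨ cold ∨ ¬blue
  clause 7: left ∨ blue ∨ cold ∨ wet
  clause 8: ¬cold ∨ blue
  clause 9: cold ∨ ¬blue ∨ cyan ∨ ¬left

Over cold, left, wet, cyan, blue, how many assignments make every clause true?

There are 2^5 = 32 truth assignments over (cold, left, wet, cyan, blue).
Split on left. With left = True, the clauses containing left are satisfied and ¬left drops from the rest; 5 of the 2^4 = 16 assignments to the other variables satisfy what remains.
With left = False, by the same count on the reduced clause set, 2 assignments work.
(One model: cold=F, left=F, wet=F, cyan=T, blue=T.)
Total: 5 + 2 = 7.

7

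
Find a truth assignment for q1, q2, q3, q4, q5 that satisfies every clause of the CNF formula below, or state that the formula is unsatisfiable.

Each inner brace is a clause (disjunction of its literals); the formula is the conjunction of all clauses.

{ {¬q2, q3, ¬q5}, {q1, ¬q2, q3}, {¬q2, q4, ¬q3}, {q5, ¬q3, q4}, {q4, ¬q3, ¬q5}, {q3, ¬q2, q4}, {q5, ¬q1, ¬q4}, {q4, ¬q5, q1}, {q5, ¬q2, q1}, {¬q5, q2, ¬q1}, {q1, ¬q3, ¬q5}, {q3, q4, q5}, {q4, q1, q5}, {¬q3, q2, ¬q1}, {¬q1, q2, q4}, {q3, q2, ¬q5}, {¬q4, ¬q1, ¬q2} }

q1 ↦ False, q2 ↦ False, q3 ↦ False, q4 ↦ True, q5 ↦ False

Try q2 = False.
Try q5 = False.
Try q3 = False.
The clause (q4) is unit, so q4 = True.
The clause (¬q1) is unit, so q1 = False.
This assignment satisfies each clause.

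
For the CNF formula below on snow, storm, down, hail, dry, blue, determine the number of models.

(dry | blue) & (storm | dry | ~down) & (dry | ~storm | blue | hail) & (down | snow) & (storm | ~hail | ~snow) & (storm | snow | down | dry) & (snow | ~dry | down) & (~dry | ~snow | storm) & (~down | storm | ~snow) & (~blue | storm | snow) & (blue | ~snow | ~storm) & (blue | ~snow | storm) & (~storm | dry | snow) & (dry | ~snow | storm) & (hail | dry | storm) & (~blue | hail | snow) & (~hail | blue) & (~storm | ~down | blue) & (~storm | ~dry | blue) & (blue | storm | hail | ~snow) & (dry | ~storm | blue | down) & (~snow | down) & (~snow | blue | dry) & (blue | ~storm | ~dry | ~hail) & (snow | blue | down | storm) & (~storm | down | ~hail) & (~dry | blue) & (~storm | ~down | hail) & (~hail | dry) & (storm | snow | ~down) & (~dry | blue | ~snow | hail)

2

There are 2^6 = 64 truth assignments over (snow, storm, down, hail, dry, blue).
Split on dry. With dry = 1, the clauses containing dry are satisfied and ~dry drops from the rest; 2 of the 2^5 = 32 assignments to the other variables satisfy what remains.
With dry = 0, by the same count on the reduced clause set, 0 assignments work.
(One model: snow=F, storm=T, down=T, hail=T, dry=T, blue=T.)
Total: 2 + 0 = 2.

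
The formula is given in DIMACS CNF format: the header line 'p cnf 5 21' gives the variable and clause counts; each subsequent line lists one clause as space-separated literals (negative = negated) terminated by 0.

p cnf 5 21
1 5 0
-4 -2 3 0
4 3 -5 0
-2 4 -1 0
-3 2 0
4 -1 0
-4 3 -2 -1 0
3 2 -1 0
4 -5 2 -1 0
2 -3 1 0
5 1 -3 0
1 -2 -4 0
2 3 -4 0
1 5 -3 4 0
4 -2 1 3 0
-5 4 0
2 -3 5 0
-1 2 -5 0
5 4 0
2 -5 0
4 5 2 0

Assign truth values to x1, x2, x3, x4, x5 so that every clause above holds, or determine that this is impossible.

Case x1 = True:
(x4) alone gives x4 = True.
Case x2 = True:
(x3) alone gives x3 = True.
Every clause is now satisfied; x5 is unconstrained.

x1 ↦ True; x2 ↦ True; x3 ↦ True; x4 ↦ True; x5 ↦ False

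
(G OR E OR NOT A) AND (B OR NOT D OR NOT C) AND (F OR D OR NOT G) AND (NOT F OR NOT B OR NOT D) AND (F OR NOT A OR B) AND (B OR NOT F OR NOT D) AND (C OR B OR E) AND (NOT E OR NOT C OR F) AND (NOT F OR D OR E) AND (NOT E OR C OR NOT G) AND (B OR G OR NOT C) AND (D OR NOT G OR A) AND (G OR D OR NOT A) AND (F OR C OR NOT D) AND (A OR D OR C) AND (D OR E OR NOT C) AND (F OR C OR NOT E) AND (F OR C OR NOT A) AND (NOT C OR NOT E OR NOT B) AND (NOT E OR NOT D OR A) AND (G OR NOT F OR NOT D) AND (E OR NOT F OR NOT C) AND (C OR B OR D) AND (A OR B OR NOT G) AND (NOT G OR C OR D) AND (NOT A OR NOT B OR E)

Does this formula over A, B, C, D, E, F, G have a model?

Case G = true:
Case F = false:
(D) alone gives D = true.
(C) alone gives C = true.
(B) alone gives B = true.
(NOT E) alone gives E = false.
(NOT A) alone gives A = false.
This assignment satisfies each clause.
A satisfying assignment: A=false, B=true, C=true, D=true, E=false, F=false, G=true.

Yes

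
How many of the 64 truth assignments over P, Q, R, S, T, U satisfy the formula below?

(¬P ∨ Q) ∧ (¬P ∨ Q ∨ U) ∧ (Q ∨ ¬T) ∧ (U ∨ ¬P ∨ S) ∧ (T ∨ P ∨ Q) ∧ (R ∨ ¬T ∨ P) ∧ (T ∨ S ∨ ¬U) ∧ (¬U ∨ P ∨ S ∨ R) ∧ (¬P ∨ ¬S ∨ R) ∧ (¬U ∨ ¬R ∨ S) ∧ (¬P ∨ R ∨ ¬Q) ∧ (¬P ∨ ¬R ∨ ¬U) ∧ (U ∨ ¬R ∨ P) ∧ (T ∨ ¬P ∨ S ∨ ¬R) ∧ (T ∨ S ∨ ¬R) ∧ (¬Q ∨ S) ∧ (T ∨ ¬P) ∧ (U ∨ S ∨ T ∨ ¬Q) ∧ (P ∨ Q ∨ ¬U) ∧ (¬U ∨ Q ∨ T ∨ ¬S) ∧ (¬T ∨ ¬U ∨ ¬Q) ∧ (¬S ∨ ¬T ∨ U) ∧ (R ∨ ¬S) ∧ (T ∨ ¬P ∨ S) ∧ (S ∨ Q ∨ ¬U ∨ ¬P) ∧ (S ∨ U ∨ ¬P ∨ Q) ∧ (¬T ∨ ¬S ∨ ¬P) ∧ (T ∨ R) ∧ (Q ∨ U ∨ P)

There are 2^6 = 64 truth assignments over (P, Q, R, S, T, U).
Split on P. With P = True, the clauses containing P are satisfied and ¬P drops from the rest; 0 of the 2^5 = 32 assignments to the other variables satisfy what remains.
With P = False, by the same count on the reduced clause set, 1 assignment works.
Total: 0 + 1 = 1.

1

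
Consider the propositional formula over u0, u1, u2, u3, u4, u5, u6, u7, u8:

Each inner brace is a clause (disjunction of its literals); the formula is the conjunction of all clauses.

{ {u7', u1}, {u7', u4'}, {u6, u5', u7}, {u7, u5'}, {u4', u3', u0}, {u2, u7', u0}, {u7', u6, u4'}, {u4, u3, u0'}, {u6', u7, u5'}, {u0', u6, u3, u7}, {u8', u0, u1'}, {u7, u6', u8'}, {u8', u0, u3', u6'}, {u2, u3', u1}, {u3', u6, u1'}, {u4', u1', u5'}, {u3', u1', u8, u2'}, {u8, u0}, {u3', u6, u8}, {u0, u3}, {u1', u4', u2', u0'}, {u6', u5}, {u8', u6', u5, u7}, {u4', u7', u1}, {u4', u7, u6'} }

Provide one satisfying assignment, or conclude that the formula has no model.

Branch on u7: set u7 = 0.
(u5') alone gives u5 = 0.
(u6') alone gives u6 = 0.
Branch on u0: set u0 = 1.
(u3) alone gives u3 = 1.
(u1') alone gives u1 = 0.
(u2) alone gives u2 = 1.
(u8) alone gives u8 = 1.
All clauses hold; u4 can take either value.

u0: 1, u1: 0, u2: 1, u3: 1, u4: 1, u5: 0, u6: 0, u7: 0, u8: 1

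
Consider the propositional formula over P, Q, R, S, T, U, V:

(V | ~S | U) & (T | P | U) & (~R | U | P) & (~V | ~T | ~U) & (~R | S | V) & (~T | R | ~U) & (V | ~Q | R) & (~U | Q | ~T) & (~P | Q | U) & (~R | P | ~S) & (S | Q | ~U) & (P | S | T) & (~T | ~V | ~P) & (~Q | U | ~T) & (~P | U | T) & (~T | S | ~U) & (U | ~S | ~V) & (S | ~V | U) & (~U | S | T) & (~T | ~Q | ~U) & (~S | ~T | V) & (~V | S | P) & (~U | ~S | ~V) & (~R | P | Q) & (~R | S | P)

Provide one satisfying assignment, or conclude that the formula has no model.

Suppose V = 0.
Suppose S = 0.
The clause (~R) is unit, so R = 0.
The clause (~Q) is unit, so Q = 0.
The clause (~U) is unit, so U = 0.
The clause (~P) is unit, so P = 0.
The clause (T) is unit, so T = 1.
This assignment satisfies each clause.

P=0,  Q=0,  R=0,  S=0,  T=1,  U=0,  V=0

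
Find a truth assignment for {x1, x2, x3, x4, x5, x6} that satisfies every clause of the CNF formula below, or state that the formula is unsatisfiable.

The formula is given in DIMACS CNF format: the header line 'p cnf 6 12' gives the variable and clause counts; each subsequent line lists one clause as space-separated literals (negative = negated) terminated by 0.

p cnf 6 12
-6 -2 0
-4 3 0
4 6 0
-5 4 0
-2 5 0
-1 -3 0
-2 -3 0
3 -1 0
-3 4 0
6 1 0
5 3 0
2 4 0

Try x6 = True.
(¬x2) alone gives x2 = False.
(x4) alone gives x4 = True.
(x3) alone gives x3 = True.
(¬x1) alone gives x1 = False.
No clause remains; x5 is free.

x1 ↦ False, x2 ↦ False, x3 ↦ True, x4 ↦ True, x5 ↦ False, x6 ↦ True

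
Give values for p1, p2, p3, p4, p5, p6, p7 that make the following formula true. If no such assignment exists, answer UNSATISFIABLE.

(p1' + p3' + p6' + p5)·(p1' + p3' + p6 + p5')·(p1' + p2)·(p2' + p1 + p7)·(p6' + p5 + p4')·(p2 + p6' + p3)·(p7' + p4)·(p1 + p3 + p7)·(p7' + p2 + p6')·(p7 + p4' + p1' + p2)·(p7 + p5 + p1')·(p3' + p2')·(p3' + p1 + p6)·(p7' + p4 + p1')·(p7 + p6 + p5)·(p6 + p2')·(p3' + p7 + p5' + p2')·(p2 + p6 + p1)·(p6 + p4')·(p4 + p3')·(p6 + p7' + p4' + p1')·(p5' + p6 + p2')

Branch on p1: set p1 = 1.
(p2) alone gives p2 = 1.
(p3') alone gives p3 = 0.
(p6) alone gives p6 = 1.
Branch on p5: set p5 = 1.
Branch on p7: set p7 = 0.
All clauses hold; p4 can take either value.

p1=1; p2=1; p3=0; p4=0; p5=1; p6=1; p7=0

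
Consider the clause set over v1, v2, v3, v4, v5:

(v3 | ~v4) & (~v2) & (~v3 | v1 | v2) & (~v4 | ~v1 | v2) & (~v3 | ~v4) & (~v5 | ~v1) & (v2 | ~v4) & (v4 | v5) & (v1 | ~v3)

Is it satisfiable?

Yes, satisfiable

(~v2) alone gives v2 = 0.
(~v4) alone gives v4 = 0.
(v5) alone gives v5 = 1.
(~v1) alone gives v1 = 0.
(~v3) alone gives v3 = 0.
Every clause now holds.
A satisfying assignment: v1 ↦ 0, v2 ↦ 0, v3 ↦ 0, v4 ↦ 0, v5 ↦ 1.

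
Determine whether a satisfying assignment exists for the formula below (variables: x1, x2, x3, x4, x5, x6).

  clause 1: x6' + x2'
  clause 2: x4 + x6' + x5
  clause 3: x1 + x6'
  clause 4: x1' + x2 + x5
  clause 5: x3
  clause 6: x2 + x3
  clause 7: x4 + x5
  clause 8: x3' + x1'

Unit clause (x3) forces x3 = 1.
Unit clause (x1') forces x1 = 0.
Unit clause (x6') forces x6 = 0.
Branch on x4: set x4 = 1.
No clause remains; x2, x5 are free.
A satisfying assignment: x1 ↦ 0; x2 ↦ 1; x3 ↦ 1; x4 ↦ 1; x5 ↦ 1; x6 ↦ 0.

Yes, satisfiable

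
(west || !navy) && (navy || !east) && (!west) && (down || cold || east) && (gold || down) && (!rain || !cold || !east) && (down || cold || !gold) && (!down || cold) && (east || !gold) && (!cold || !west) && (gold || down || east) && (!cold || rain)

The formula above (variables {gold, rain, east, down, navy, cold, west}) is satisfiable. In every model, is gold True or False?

False

Suppose gold = true.
Unit clause (!west) forces west = false.
Unit clause (!navy) forces navy = false.
Unit clause (!east) forces east = false.
But (east) is also a unit clause — contradiction.
So every satisfying assignment has gold = False.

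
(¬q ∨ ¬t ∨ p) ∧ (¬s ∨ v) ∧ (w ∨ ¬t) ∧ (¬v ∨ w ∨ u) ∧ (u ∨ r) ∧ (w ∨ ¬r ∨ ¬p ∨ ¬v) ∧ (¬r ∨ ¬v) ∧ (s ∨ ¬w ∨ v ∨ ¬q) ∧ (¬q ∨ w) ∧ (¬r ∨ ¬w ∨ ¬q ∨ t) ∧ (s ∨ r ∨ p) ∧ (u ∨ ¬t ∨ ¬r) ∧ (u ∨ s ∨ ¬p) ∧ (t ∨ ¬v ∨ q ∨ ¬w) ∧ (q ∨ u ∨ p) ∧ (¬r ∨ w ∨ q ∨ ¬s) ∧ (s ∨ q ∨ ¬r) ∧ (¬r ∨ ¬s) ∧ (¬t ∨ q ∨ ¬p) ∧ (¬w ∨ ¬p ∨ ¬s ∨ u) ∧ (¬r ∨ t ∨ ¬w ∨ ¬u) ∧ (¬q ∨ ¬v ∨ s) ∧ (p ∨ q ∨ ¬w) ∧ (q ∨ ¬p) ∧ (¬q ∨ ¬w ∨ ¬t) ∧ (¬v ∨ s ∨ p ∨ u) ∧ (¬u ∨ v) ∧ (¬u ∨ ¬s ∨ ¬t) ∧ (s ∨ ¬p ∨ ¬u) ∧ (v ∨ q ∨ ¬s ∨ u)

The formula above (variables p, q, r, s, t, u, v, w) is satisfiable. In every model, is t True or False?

Suppose t = True.
(w) alone gives w = True.
(¬q) alone gives q = False.
(¬p) alone gives p = False.
But (p) is also a unit clause — contradiction.
So every satisfying assignment has t = False.

False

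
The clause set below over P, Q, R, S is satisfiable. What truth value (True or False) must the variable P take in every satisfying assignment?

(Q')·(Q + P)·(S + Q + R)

True

Suppose P = 0.
Unit clause (Q') forces Q = 0.
Now (Q) is unsatisfied and unit — conflict.
So every satisfying assignment has P = True.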